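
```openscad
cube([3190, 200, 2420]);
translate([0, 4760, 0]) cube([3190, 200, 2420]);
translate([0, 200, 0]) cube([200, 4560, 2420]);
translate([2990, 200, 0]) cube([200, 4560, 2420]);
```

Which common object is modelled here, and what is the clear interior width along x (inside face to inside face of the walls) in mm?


A house (or room) frame. The interior width is 2790 mm.

Four 2420 mm walls enclosing a rectangle with no floor or roof — a room or house frame. Outside width is 3190 mm and wall thickness is 200 mm, so the interior width is 3190 − 2 × 200 = 2790 mm.


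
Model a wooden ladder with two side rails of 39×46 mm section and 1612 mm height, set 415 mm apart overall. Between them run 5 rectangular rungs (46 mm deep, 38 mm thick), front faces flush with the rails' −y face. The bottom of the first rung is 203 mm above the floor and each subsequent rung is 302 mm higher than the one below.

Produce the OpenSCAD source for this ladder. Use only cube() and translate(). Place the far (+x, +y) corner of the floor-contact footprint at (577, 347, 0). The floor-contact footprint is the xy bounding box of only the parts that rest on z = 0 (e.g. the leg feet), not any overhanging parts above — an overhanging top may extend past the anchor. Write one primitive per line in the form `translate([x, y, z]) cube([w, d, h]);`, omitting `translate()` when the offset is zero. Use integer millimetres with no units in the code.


translate([162, 301, 0]) cube([39, 46, 1612]);
translate([538, 301, 0]) cube([39, 46, 1612]);
translate([201, 301, 203]) cube([337, 46, 38]);
translate([201, 301, 505]) cube([337, 46, 38]);
translate([201, 301, 807]) cube([337, 46, 38]);
translate([201, 301, 1109]) cube([337, 46, 38]);
translate([201, 301, 1411]) cube([337, 46, 38]);


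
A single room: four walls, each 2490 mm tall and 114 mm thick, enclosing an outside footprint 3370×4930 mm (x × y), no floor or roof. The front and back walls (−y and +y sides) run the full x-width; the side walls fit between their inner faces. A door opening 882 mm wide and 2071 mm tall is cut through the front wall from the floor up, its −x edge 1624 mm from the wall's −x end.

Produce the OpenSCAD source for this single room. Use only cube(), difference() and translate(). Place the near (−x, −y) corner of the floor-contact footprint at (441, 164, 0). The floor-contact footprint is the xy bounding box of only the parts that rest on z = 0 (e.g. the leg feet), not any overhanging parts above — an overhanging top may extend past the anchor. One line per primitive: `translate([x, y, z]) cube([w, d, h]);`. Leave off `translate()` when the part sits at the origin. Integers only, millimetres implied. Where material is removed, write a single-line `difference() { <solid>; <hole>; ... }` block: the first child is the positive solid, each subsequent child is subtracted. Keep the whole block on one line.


difference() { translate([441, 164, 0]) cube([3370, 114, 2490]); translate([2065, 164, 0]) cube([882, 114, 2071]); }
translate([441, 4980, 0]) cube([3370, 114, 2490]);
translate([441, 278, 0]) cube([114, 4702, 2490]);
translate([3697, 278, 0]) cube([114, 4702, 2490]);


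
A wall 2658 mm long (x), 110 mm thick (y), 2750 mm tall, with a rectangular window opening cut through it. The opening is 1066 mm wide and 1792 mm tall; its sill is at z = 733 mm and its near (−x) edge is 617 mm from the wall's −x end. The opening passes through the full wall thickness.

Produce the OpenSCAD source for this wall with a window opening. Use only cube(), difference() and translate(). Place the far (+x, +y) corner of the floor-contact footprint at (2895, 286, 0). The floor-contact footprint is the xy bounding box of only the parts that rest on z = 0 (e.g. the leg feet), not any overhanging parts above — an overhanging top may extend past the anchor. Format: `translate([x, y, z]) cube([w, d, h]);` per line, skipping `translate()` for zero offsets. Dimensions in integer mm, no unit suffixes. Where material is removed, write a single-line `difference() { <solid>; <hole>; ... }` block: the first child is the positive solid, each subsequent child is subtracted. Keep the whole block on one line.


difference() { translate([237, 176, 0]) cube([2658, 110, 2750]); translate([854, 176, 733]) cube([1066, 110, 1792]); }


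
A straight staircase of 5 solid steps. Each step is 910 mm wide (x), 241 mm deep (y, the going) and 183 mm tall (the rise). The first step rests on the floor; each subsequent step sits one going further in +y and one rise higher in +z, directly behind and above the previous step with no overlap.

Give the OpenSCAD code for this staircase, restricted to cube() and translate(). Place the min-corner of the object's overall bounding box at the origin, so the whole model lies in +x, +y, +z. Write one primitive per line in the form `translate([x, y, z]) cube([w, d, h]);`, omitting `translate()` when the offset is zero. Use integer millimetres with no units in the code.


cube([910, 241, 183]);
translate([0, 241, 183]) cube([910, 241, 183]);
translate([0, 482, 366]) cube([910, 241, 183]);
translate([0, 723, 549]) cube([910, 241, 183]);
translate([0, 964, 732]) cube([910, 241, 183]);


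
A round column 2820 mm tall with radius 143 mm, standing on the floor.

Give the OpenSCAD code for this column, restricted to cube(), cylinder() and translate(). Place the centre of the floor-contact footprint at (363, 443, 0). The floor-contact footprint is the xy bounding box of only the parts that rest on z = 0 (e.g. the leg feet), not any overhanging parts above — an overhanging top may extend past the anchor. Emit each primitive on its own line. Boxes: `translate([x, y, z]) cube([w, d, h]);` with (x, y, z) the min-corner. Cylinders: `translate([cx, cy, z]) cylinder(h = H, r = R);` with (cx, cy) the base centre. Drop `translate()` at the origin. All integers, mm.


translate([363, 443, 0]) cylinder(h = 2820, r = 143);


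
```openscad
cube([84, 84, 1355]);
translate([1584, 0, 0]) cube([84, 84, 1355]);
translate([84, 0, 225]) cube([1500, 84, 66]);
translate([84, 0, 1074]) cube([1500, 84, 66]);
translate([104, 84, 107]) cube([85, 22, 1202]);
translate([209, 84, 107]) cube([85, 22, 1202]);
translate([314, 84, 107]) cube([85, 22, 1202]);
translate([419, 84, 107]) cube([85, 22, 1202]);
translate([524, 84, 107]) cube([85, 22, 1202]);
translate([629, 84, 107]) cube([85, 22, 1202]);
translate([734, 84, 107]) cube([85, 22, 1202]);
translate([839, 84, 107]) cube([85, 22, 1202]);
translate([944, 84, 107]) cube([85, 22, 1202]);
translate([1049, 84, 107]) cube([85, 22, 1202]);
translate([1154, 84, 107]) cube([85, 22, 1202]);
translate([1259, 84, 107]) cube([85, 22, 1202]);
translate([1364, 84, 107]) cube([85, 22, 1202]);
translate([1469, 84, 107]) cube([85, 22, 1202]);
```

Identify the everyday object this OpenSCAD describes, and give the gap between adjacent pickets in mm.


A fence section. The picket gap is 20 mm.

Two posts, two rails, 14 pickets — a fence section. Span 1500 mm holds 14 pickets of 85 mm with 15 equal gaps: ⌊(1500 − 14·85) / 15⌋ = 20 mm.


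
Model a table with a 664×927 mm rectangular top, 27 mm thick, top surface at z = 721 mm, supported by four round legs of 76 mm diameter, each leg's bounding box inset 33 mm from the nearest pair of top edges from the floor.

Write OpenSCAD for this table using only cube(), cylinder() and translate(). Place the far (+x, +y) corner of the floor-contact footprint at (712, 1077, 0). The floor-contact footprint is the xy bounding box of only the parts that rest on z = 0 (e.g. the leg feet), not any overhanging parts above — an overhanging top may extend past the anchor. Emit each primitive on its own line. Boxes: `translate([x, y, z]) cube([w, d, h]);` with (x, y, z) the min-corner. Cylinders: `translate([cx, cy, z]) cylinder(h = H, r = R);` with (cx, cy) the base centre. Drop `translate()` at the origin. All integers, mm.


translate([81, 183, 694]) cube([664, 927, 27]);
translate([152, 254, 0]) cylinder(h = 694, r = 38);
translate([674, 254, 0]) cylinder(h = 694, r = 38);
translate([152, 1039, 0]) cylinder(h = 694, r = 38);
translate([674, 1039, 0]) cylinder(h = 694, r = 38);


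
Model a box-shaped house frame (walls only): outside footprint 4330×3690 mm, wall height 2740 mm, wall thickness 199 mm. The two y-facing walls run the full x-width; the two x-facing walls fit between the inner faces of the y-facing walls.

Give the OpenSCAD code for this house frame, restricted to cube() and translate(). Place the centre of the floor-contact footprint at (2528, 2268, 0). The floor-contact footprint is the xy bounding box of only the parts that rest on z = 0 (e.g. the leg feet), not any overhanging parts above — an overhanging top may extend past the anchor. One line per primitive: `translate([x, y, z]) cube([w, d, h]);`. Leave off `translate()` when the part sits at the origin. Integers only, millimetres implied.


translate([363, 423, 0]) cube([4330, 199, 2740]);
translate([363, 3914, 0]) cube([4330, 199, 2740]);
translate([363, 622, 0]) cube([199, 3292, 2740]);
translate([4494, 622, 0]) cube([199, 3292, 2740]);


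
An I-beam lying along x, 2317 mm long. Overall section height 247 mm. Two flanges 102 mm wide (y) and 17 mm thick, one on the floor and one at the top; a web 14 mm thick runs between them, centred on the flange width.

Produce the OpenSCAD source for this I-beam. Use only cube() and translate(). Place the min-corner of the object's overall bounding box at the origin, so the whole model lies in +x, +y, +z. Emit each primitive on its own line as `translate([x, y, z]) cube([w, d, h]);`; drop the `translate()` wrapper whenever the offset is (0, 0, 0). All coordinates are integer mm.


cube([2317, 102, 17]);
translate([0, 44, 17]) cube([2317, 14, 213]);
translate([0, 0, 230]) cube([2317, 102, 17]);


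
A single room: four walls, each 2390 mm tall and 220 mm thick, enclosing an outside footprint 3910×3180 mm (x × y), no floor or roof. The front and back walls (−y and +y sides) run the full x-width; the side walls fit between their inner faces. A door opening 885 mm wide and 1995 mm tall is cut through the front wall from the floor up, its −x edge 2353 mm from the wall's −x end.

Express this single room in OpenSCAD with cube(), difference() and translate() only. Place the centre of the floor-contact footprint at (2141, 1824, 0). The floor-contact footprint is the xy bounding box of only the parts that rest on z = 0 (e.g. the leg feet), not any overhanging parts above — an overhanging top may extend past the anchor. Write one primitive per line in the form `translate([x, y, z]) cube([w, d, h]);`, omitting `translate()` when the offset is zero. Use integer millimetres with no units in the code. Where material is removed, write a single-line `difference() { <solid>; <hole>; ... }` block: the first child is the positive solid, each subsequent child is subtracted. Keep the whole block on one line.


difference() { translate([186, 234, 0]) cube([3910, 220, 2390]); translate([2539, 234, 0]) cube([885, 220, 1995]); }
translate([186, 3194, 0]) cube([3910, 220, 2390]);
translate([186, 454, 0]) cube([220, 2740, 2390]);
translate([3876, 454, 0]) cube([220, 2740, 2390]);


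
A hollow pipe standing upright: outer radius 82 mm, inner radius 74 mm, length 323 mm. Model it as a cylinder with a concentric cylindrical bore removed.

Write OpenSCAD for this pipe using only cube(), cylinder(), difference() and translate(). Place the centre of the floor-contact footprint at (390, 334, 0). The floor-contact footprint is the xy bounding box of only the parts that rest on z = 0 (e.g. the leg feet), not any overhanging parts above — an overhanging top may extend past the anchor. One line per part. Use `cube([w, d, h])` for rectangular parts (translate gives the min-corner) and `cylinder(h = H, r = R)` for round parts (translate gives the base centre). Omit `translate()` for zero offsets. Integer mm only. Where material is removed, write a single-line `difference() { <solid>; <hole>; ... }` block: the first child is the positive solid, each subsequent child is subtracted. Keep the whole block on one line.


difference() { translate([390, 334, 0]) cylinder(h = 323, r = 82); translate([390, 334, 0]) cylinder(h = 323, r = 74); }


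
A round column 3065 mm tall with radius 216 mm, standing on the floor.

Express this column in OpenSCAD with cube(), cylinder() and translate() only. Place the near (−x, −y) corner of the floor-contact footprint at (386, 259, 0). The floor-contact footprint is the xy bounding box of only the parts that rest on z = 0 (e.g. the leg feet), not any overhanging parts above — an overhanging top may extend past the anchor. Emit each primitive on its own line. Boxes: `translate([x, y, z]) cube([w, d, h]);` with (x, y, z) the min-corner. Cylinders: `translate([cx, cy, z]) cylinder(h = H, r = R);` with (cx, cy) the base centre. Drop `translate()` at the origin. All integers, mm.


translate([602, 475, 0]) cylinder(h = 3065, r = 216);


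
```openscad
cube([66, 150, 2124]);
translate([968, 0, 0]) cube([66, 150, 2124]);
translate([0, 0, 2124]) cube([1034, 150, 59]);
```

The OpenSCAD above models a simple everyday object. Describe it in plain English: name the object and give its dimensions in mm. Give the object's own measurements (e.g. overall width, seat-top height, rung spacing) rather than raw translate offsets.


A door frame. The clear opening is 902 mm wide and 2124 mm high. Two 66 mm wide jambs, 150 mm deep, stand either side of the opening from the floor to the top of the opening. A 59 mm thick head sits across the top of both jambs, spanning the full outside width of the frame.


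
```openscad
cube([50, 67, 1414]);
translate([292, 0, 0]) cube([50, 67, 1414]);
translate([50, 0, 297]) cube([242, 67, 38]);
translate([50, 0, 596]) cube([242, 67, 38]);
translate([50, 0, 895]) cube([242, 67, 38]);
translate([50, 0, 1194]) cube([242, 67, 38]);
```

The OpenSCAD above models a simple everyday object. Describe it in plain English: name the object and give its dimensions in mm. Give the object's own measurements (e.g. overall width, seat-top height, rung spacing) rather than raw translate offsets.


A straight ladder. Two 50×67 mm vertical rails, 1414 mm tall, stand 342 mm apart (outside-to-outside) with their front faces coplanar on the −y side. 4 rungs, each 67 mm deep and 38 mm tall, span between the inner faces of the rails, front faces flush with the rails. The lowest rung's underside is at z = 297 mm and rungs are spaced 299 mm apart (underside to underside).


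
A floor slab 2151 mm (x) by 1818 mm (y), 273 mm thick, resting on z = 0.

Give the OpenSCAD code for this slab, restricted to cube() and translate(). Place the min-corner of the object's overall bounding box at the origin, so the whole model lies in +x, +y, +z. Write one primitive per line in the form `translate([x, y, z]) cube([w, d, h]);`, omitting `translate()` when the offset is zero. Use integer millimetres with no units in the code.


cube([2151, 1818, 273]);


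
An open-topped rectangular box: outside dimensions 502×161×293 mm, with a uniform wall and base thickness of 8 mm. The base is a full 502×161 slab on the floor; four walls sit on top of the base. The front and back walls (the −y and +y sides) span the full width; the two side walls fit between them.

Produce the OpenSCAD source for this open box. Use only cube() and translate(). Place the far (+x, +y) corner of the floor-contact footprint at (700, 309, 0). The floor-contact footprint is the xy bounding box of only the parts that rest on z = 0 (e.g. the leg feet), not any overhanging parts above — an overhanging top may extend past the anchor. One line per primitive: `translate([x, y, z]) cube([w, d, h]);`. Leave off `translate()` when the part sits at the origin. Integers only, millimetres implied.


translate([198, 148, 0]) cube([502, 161, 8]);
translate([198, 148, 8]) cube([502, 8, 285]);
translate([198, 301, 8]) cube([502, 8, 285]);
translate([198, 156, 8]) cube([8, 145, 285]);
translate([692, 156, 8]) cube([8, 145, 285]);


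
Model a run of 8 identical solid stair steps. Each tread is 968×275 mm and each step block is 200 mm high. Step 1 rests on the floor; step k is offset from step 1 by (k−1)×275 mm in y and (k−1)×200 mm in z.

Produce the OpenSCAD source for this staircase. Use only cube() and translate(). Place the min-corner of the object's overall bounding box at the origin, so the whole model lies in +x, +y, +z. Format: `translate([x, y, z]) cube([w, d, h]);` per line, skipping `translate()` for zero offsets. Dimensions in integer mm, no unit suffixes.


cube([968, 275, 200]);
translate([0, 275, 200]) cube([968, 275, 200]);
translate([0, 550, 400]) cube([968, 275, 200]);
translate([0, 825, 600]) cube([968, 275, 200]);
translate([0, 1100, 800]) cube([968, 275, 200]);
translate([0, 1375, 1000]) cube([968, 275, 200]);
translate([0, 1650, 1200]) cube([968, 275, 200]);
translate([0, 1925, 1400]) cube([968, 275, 200]);


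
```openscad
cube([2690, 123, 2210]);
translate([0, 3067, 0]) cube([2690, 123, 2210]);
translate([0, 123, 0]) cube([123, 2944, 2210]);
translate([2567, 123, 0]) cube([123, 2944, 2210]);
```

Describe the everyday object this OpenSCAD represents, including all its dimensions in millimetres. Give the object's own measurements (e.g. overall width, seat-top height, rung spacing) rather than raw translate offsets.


The wall frame of a small rectangular building: four walls, each 2210 mm tall and 123 mm thick, enclosing a footprint 2690 mm (x) by 3190 mm (y) outside-to-outside, with no floor or roof. The front and back walls (the −y and +y sides) span the full width; the two side walls fit between them.


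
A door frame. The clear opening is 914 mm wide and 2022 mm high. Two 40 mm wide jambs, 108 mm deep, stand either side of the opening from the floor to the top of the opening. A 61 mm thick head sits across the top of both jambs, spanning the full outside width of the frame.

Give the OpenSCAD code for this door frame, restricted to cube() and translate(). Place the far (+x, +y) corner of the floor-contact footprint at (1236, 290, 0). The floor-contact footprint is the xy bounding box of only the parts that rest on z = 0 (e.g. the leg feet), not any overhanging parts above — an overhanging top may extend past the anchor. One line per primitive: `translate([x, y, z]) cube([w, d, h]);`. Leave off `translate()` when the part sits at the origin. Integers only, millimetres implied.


translate([242, 182, 0]) cube([40, 108, 2022]);
translate([1196, 182, 0]) cube([40, 108, 2022]);
translate([242, 182, 2022]) cube([994, 108, 61]);


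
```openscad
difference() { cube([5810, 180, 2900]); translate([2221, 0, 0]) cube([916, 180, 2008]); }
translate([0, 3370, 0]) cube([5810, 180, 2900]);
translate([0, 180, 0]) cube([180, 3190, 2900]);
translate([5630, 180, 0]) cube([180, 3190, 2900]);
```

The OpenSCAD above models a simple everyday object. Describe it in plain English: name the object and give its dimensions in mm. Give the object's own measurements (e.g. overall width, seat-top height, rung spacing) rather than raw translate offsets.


A single room: four walls, each 2900 mm tall and 180 mm thick, enclosing an outside footprint 5810×3550 mm (x × y), no floor or roof. The front and back walls (−y and +y sides) run the full x-width; the side walls fit between their inner faces. A door opening 916 mm wide and 2008 mm tall is cut through the front wall from the floor up, its −x edge 2221 mm from the wall's −x end.


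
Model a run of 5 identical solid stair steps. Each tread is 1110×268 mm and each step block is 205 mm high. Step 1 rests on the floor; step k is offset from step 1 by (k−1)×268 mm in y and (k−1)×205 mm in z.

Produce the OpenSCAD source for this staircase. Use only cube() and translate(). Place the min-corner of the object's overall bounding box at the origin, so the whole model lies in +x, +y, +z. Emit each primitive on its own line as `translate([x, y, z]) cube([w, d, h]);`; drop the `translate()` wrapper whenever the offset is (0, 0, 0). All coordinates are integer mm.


cube([1110, 268, 205]);
translate([0, 268, 205]) cube([1110, 268, 205]);
translate([0, 536, 410]) cube([1110, 268, 205]);
translate([0, 804, 615]) cube([1110, 268, 205]);
translate([0, 1072, 820]) cube([1110, 268, 205]);


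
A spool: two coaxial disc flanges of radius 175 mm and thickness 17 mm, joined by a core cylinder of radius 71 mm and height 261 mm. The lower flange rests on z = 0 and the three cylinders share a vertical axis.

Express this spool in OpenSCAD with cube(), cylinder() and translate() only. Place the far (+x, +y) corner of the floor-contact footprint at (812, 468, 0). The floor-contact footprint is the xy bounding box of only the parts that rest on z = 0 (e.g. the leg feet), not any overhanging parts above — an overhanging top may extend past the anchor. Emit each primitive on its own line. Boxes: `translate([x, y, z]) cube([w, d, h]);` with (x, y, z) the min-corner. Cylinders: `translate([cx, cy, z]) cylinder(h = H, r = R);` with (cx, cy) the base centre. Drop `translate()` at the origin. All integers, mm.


translate([637, 293, 0]) cylinder(h = 17, r = 175);
translate([637, 293, 17]) cylinder(h = 261, r = 71);
translate([637, 293, 278]) cylinder(h = 17, r = 175);


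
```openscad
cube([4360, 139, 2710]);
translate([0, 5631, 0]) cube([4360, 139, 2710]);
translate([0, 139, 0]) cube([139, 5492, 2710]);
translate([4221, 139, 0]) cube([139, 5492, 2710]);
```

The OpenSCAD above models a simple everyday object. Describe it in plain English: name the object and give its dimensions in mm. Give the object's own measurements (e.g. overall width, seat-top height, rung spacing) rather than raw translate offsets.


The wall frame of a small rectangular building: four walls, each 2710 mm tall and 139 mm thick, enclosing a footprint 4360 mm (x) by 5770 mm (y) outside-to-outside, with no floor or roof. The front and back walls (the −y and +y sides) span the full width; the two side walls fit between them.


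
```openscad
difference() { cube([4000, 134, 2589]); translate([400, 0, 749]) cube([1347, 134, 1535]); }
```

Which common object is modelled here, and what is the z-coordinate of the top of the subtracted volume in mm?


A wall with a window opening. The window head height is 2284 mm.

A wall with a rectangular opening subtracted — a window. Sill at z = 749, opening 1535 mm tall, so the head is at 749 + 1535 = 2284 mm.


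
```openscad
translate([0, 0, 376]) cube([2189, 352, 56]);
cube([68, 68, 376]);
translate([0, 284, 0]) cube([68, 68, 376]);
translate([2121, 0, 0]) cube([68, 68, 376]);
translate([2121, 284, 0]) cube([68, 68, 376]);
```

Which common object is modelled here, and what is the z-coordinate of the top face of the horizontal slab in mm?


A bench. The seat-top height is 432 mm.

A long slab on four corner posts — a bench. The slab sits at z = 376 with thickness 56, so the top is 376 + 56 = 432 mm.


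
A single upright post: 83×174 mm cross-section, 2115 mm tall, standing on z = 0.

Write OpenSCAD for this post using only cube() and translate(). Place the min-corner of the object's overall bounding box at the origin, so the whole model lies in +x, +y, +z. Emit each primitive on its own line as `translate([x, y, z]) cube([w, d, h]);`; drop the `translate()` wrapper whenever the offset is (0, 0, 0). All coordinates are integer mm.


cube([83, 174, 2115]);


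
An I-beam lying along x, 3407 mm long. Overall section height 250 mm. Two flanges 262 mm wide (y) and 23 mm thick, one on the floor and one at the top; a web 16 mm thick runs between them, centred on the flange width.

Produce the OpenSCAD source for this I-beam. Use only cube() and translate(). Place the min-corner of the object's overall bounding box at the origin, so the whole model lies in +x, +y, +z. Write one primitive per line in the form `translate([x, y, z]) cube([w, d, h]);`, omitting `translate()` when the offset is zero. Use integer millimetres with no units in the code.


cube([3407, 262, 23]);
translate([0, 123, 23]) cube([3407, 16, 204]);
translate([0, 0, 227]) cube([3407, 262, 23]);


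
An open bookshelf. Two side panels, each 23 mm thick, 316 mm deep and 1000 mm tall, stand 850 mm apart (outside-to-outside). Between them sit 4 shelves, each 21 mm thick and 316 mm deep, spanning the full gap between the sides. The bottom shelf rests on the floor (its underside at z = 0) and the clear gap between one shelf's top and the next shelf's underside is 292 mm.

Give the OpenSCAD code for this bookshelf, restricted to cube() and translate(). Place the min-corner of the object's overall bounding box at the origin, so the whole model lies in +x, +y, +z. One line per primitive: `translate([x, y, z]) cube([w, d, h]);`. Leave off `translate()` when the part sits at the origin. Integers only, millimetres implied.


cube([23, 316, 1000]);
translate([827, 0, 0]) cube([23, 316, 1000]);
translate([23, 0, 0]) cube([804, 316, 21]);
translate([23, 0, 313]) cube([804, 316, 21]);
translate([23, 0, 626]) cube([804, 316, 21]);
translate([23, 0, 939]) cube([804, 316, 21]);


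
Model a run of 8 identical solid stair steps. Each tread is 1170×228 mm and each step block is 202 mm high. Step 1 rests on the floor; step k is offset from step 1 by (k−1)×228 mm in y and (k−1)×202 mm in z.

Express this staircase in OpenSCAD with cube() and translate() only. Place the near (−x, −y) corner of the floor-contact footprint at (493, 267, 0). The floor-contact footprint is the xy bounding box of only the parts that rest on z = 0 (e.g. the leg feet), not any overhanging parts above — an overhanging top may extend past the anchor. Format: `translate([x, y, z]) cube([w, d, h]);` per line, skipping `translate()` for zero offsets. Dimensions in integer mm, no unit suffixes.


translate([493, 267, 0]) cube([1170, 228, 202]);
translate([493, 495, 202]) cube([1170, 228, 202]);
translate([493, 723, 404]) cube([1170, 228, 202]);
translate([493, 951, 606]) cube([1170, 228, 202]);
translate([493, 1179, 808]) cube([1170, 228, 202]);
translate([493, 1407, 1010]) cube([1170, 228, 202]);
translate([493, 1635, 1212]) cube([1170, 228, 202]);
translate([493, 1863, 1414]) cube([1170, 228, 202]);


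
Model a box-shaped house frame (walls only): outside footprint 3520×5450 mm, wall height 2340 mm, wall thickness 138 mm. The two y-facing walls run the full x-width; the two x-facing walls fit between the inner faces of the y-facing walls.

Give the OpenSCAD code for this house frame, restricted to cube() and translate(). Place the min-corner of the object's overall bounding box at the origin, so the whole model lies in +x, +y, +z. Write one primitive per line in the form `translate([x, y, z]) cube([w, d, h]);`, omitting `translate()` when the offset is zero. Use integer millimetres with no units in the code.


cube([3520, 138, 2340]);
translate([0, 5312, 0]) cube([3520, 138, 2340]);
translate([0, 138, 0]) cube([138, 5174, 2340]);
translate([3382, 138, 0]) cube([138, 5174, 2340]);


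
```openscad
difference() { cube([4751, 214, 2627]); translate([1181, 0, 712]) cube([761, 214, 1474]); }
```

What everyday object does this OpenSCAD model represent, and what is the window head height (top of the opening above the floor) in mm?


A wall with a window opening. The window head height is 2186 mm.

A wall with a rectangular opening subtracted — a window. Sill at z = 712, opening 1474 mm tall, so the head is at 712 + 1474 = 2186 mm.


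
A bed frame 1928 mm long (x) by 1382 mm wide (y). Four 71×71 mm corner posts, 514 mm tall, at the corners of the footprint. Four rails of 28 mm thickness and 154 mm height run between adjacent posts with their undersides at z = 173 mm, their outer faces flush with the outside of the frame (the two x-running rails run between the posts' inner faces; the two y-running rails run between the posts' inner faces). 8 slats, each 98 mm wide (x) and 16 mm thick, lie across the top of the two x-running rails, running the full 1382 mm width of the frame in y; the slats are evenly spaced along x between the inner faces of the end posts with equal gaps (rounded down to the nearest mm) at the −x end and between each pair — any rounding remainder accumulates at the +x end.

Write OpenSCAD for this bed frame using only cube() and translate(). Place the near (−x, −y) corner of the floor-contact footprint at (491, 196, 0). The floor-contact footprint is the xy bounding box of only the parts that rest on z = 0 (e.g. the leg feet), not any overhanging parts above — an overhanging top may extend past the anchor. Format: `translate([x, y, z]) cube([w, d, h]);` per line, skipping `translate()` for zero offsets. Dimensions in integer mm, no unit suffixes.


translate([491, 196, 0]) cube([71, 71, 514]);
translate([491, 1507, 0]) cube([71, 71, 514]);
translate([2348, 196, 0]) cube([71, 71, 514]);
translate([2348, 1507, 0]) cube([71, 71, 514]);
translate([562, 196, 173]) cube([1786, 28, 154]);
translate([562, 1550, 173]) cube([1786, 28, 154]);
translate([491, 267, 173]) cube([28, 1240, 154]);
translate([2391, 267, 173]) cube([28, 1240, 154]);
translate([673, 196, 327]) cube([98, 1382, 16]);
translate([882, 196, 327]) cube([98, 1382, 16]);
translate([1091, 196, 327]) cube([98, 1382, 16]);
translate([1300, 196, 327]) cube([98, 1382, 16]);
translate([1509, 196, 327]) cube([98, 1382, 16]);
translate([1718, 196, 327]) cube([98, 1382, 16]);
translate([1927, 196, 327]) cube([98, 1382, 16]);
translate([2136, 196, 327]) cube([98, 1382, 16]);


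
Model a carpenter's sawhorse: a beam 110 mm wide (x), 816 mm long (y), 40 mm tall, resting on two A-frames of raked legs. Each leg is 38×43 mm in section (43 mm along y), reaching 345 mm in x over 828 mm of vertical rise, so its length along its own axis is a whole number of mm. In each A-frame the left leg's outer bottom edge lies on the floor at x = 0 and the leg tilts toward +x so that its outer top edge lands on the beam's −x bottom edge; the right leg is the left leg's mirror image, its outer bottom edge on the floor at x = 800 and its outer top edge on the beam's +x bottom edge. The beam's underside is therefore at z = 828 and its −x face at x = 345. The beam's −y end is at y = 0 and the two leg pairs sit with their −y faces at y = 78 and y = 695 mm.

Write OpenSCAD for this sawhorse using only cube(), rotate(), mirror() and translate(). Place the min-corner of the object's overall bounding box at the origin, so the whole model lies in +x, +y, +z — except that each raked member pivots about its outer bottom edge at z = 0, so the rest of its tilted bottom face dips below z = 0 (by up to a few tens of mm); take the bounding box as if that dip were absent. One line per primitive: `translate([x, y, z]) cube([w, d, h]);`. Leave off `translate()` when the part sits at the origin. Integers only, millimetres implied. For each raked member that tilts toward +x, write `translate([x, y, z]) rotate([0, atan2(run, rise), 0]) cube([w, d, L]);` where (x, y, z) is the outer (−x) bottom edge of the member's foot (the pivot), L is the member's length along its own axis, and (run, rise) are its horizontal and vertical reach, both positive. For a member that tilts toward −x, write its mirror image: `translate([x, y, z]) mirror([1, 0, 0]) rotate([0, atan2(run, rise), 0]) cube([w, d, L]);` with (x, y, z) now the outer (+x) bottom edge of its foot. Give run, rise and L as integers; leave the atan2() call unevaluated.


// leg length = √(345² + 828²) = 897
// right-leg outer foot x = 2·345 + 110 = 800
// beam min-corner = (345, 0, 828)
translate([345, 0, 828]) cube([110, 816, 40]);
translate([0, 78, 0]) rotate([0, atan2(345, 828), 0]) cube([38, 43, 897]);
translate([800, 78, 0]) mirror([1, 0, 0]) rotate([0, atan2(345, 828), 0]) cube([38, 43, 897]);
translate([0, 695, 0]) rotate([0, atan2(345, 828), 0]) cube([38, 43, 897]);
translate([800, 695, 0]) mirror([1, 0, 0]) rotate([0, atan2(345, 828), 0]) cube([38, 43, 897]);


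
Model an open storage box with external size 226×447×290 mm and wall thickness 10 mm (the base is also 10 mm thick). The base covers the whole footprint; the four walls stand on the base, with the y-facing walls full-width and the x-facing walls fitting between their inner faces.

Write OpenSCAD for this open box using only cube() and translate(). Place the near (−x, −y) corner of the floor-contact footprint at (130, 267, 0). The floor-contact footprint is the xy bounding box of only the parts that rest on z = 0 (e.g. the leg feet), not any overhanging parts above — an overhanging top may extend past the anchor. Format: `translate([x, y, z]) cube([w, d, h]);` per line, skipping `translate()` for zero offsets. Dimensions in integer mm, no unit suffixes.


translate([130, 267, 0]) cube([226, 447, 10]);
translate([130, 267, 10]) cube([226, 10, 280]);
translate([130, 704, 10]) cube([226, 10, 280]);
translate([130, 277, 10]) cube([10, 427, 280]);
translate([346, 277, 10]) cube([10, 427, 280]);


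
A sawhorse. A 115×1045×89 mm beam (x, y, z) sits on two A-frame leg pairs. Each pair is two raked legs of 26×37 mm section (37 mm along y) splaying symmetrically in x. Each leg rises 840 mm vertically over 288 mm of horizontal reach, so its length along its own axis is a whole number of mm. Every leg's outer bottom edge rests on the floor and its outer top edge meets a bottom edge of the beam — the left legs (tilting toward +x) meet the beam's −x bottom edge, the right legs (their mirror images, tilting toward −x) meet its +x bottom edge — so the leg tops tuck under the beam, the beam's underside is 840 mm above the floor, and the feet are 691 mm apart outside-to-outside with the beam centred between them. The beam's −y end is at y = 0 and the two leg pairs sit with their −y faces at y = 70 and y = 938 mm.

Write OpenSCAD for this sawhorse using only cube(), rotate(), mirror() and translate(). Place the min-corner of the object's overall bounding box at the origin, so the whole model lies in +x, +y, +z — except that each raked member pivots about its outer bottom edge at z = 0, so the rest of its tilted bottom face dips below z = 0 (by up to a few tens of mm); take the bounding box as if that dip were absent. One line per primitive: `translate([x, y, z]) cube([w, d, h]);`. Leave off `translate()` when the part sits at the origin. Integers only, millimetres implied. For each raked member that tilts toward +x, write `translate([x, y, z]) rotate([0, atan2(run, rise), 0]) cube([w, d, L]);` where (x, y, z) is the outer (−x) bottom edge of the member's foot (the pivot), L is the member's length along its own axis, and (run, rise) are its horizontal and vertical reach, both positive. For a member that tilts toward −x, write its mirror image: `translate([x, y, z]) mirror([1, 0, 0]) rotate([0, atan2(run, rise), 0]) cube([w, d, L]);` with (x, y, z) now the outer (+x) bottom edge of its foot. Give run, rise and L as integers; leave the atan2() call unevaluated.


translate([288, 0, 840]) cube([115, 1045, 89]);
translate([0, 70, 0]) rotate([0, atan2(288, 840), 0]) cube([26, 37, 888]);
translate([691, 70, 0]) mirror([1, 0, 0]) rotate([0, atan2(288, 840), 0]) cube([26, 37, 888]);
translate([0, 938, 0]) rotate([0, atan2(288, 840), 0]) cube([26, 37, 888]);
translate([691, 938, 0]) mirror([1, 0, 0]) rotate([0, atan2(288, 840), 0]) cube([26, 37, 888]);


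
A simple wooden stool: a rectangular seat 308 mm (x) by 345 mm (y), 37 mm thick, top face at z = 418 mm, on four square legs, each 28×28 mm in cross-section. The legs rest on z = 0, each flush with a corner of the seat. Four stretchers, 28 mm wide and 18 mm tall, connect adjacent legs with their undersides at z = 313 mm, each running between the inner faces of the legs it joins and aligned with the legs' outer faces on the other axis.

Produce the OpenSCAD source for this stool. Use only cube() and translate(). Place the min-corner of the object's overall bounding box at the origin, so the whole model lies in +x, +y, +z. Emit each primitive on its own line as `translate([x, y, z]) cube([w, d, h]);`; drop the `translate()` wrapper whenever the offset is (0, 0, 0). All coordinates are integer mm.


// leg_h = 418 - 37 = 381
// stretcher span = 308 - 2*28 = 252
translate([0, 0, 381]) cube([308, 345, 37]);
cube([28, 28, 381]);
translate([280, 0, 0]) cube([28, 28, 381]);
translate([0, 317, 0]) cube([28, 28, 381]);
translate([280, 317, 0]) cube([28, 28, 381]);
translate([28, 0, 313]) cube([252, 28, 18]);
translate([28, 317, 313]) cube([252, 28, 18]);
translate([0, 28, 313]) cube([28, 289, 18]);
translate([280, 28, 313]) cube([28, 289, 18]);


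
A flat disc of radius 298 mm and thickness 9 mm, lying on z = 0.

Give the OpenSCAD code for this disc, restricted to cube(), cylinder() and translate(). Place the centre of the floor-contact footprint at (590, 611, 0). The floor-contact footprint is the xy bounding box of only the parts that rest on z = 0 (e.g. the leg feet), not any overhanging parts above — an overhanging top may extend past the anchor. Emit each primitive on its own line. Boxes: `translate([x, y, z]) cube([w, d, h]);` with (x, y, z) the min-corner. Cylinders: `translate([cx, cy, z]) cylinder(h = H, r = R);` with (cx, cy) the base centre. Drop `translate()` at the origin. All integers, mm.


translate([590, 611, 0]) cylinder(h = 9, r = 298);


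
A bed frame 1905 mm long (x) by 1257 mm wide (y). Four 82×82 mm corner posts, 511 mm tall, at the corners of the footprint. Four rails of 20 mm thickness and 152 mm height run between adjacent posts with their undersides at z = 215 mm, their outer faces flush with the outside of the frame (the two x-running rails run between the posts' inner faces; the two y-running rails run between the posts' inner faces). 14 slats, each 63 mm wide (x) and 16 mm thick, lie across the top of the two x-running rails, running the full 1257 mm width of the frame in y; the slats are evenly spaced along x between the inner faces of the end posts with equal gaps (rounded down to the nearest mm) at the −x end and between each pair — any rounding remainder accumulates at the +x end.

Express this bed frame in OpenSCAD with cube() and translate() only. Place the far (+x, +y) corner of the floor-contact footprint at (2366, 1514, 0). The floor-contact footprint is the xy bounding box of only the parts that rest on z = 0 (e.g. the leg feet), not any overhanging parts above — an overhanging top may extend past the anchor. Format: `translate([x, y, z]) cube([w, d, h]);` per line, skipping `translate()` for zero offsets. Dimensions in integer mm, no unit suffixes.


translate([461, 257, 0]) cube([82, 82, 511]);
translate([461, 1432, 0]) cube([82, 82, 511]);
translate([2284, 257, 0]) cube([82, 82, 511]);
translate([2284, 1432, 0]) cube([82, 82, 511]);
translate([543, 257, 215]) cube([1741, 20, 152]);
translate([543, 1494, 215]) cube([1741, 20, 152]);
translate([461, 339, 215]) cube([20, 1093, 152]);
translate([2346, 339, 215]) cube([20, 1093, 152]);
translate([600, 257, 367]) cube([63, 1257, 16]);
translate([720, 257, 367]) cube([63, 1257, 16]);
translate([840, 257, 367]) cube([63, 1257, 16]);
translate([960, 257, 367]) cube([63, 1257, 16]);
translate([1080, 257, 367]) cube([63, 1257, 16]);
translate([1200, 257, 367]) cube([63, 1257, 16]);
translate([1320, 257, 367]) cube([63, 1257, 16]);
translate([1440, 257, 367]) cube([63, 1257, 16]);
translate([1560, 257, 367]) cube([63, 1257, 16]);
translate([1680, 257, 367]) cube([63, 1257, 16]);
translate([1800, 257, 367]) cube([63, 1257, 16]);
translate([1920, 257, 367]) cube([63, 1257, 16]);
translate([2040, 257, 367]) cube([63, 1257, 16]);
translate([2160, 257, 367]) cube([63, 1257, 16]);


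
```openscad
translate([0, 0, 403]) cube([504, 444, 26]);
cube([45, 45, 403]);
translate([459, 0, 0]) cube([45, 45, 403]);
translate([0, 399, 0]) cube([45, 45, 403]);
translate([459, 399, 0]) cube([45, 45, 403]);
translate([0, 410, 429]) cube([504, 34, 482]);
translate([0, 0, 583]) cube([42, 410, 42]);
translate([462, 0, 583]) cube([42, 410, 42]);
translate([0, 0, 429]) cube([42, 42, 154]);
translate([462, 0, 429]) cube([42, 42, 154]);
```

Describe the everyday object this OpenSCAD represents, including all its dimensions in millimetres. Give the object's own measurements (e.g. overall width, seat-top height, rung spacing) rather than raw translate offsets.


A chair. The seat is a 504×444×26 mm slab with its top at z = 429 mm, on four 45×45 mm corner legs (flush with the seat edges, standing on z = 0). A flat backrest 34 mm thick, 482 mm tall, spans the full seat width and rises from the seat top along its +y edge, rear face flush with the rear of the seat. Two armrests of 42×42 mm section run along each side from the seat's front edge to the front of the backrest, top faces 196 mm above the seat top and outer faces flush with the seat's x-edges; a 42×42 mm post under the front of each armrest stands on the seat at the front corner.
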